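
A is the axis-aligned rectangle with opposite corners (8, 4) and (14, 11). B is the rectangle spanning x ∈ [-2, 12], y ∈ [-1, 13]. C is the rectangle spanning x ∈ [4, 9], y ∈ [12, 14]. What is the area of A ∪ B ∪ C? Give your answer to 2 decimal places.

215.00

By inclusion–exclusion:
Individual areas: |A| = 42, |B| = 196, |C| = 10.
|A∩B|: x∈[8,12], y∈[4,11] → 4·7 = 28.
|A∩C| = 0 (no overlap).
|B∩C|: x∈[4,9], y∈[12,13] → 5·1 = 5.
|A∩B∩C| = 0.
|A ∪ B ∪ C| = 248 − 33 + 0 = 215.00.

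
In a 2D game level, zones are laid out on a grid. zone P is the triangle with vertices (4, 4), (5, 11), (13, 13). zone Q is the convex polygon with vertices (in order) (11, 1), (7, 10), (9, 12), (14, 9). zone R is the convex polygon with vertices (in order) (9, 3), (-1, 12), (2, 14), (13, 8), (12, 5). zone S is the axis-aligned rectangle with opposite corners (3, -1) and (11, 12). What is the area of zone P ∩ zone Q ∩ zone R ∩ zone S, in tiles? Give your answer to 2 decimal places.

The intersection is the polygon with vertices (7.824,10.823), (9.765,9.765), (7.923,7.923), (7,10).
By the shoelace formula its area is 4.00.

4.00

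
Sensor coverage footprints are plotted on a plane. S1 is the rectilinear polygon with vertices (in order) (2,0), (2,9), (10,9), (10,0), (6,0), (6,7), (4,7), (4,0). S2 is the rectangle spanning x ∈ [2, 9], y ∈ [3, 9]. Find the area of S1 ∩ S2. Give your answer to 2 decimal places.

The intersection is the polygon with vertices (2,9), (9,9), (9,3), (6,3), (6,7), (4,7), (4,3), (2,3).
By the shoelace formula its area is 34.00.

34.00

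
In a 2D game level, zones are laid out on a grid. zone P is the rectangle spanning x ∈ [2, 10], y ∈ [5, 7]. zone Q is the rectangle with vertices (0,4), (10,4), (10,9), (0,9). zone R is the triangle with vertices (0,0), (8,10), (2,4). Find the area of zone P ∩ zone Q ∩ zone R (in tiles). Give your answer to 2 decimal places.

1.60

The intersection is the polygon with vertices (3,5), (5,7), (5.6,7), (4,5).
By the shoelace formula its area is 1.60.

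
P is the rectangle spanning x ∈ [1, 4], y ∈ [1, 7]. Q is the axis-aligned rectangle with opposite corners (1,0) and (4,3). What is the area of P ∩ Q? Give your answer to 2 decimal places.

|P∩Q|: x∈[1,4], y∈[1,3] → 3·2 = 6.

6.00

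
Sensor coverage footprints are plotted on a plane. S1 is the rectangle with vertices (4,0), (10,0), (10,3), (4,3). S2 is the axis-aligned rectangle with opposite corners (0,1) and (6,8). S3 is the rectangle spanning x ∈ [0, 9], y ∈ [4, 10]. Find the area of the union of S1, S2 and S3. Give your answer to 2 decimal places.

By inclusion–exclusion:
Individual areas: |S1| = 18, |S2| = 42, |S3| = 54.
|S1∩S2|: x∈[4,6], y∈[1,3] → 2·2 = 4.
|S1∩S3| = 0 (no overlap).
|S2∩S3|: x∈[0,6], y∈[4,8] → 6·4 = 24.
|S1∩S2∩S3| = 0.
|S1 ∪ S2 ∪ S3| = 114 − 28 + 0 = 86.00.

86.00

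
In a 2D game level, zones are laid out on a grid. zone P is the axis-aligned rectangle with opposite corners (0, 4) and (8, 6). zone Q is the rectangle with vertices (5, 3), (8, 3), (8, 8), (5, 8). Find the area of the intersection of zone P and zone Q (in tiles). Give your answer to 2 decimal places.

|zone P∩zone Q|: x∈[5,8], y∈[4,6] → 3·2 = 6.

6.00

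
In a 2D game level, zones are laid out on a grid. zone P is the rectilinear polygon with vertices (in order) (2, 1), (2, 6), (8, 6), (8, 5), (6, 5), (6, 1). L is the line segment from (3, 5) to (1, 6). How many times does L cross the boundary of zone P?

1

The segment meets the boundary at (2,5.5).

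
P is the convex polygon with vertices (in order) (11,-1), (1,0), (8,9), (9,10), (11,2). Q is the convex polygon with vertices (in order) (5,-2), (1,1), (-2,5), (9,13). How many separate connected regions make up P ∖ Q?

2

P ∖ Q splits into 2 disjoint pieces (area 36.8948, area 0.5236).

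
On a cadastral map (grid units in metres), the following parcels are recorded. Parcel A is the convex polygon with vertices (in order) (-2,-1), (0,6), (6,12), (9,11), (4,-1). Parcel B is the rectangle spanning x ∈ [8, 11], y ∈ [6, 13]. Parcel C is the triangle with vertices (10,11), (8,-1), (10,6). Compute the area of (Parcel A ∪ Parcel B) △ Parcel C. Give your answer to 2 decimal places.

|Parcel A ∪ Parcel B| = 94.1333.
|(Parcel A ∪ Parcel B) ∩ Parcel C| = 2.0833.
|(Parcel A ∪ Parcel B) △ Parcel C| = 94.1333 + 5 − 4.1667 = 94.97.

94.97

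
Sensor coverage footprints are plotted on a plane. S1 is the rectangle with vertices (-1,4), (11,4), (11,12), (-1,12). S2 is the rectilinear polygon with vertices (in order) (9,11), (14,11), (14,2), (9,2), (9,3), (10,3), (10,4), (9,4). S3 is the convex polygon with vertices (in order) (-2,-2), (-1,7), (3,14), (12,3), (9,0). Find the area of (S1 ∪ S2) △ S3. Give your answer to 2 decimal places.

|S1 ∪ S2| = 126.
|(S1 ∪ S2) ∩ S3| = 68.2208.
|(S1 ∪ S2) △ S3| = 126 + 127.5 − 136.4416 = 117.06.

117.06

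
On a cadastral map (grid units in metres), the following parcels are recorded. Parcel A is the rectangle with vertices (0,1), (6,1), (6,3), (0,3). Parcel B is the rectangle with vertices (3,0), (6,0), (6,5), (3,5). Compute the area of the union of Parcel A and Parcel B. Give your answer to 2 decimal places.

By inclusion–exclusion:
Individual areas: |Parcel A| = 12, |Parcel B| = 15.
|Parcel A∩Parcel B|: x∈[3,6], y∈[1,3] → 3·2 = 6.
|Parcel A ∪ Parcel B| = 27 − 6 = 21.00.

21.00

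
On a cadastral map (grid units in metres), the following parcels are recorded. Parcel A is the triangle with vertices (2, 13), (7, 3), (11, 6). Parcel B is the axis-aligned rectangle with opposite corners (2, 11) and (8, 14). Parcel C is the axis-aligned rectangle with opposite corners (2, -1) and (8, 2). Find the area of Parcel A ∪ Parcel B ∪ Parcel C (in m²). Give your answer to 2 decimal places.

By inclusion–exclusion:
Individual areas: |Parcel A| = 27.5, |Parcel B| = 18, |Parcel C| = 18.
|Parcel A∩Parcel B| = 1.5714.
|Parcel A∩Parcel C| = 0.
|Parcel B∩Parcel C| = 0 (no overlap).
|Parcel A∩Parcel B∩Parcel C| = 0.
|Parcel A ∪ Parcel B ∪ Parcel C| = 63.5 − 1.5714 + 0 = 61.93.

61.93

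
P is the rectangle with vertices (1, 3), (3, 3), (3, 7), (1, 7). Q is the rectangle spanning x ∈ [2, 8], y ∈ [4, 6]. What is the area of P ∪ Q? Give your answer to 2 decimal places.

By inclusion–exclusion:
Individual areas: |P| = 8, |Q| = 12.
|P∩Q|: x∈[2,3], y∈[4,6] → 1·2 = 2.
|P ∪ Q| = 20 − 2 = 18.00.

18.00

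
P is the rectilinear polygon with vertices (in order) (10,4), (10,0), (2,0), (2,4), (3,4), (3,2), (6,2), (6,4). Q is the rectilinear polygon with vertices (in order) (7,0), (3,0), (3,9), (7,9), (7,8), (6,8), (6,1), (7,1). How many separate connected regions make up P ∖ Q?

P ∖ Q splits into 2 disjoint pieces (area 15, area 4).

2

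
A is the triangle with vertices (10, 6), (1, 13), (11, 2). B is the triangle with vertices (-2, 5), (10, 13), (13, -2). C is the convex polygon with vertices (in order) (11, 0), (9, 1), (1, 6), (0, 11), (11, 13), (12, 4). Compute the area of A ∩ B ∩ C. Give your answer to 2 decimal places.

12.23

The intersection is the polygon with vertices (11,2), (4.396,9.264), (5.154,9.769), (10,6).
By the shoelace formula its area is 12.23.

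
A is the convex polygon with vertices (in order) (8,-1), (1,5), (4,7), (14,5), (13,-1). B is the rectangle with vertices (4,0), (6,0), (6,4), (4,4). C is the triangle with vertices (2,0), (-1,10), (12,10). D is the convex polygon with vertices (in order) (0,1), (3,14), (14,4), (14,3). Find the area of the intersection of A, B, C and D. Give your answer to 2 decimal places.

The intersection is the polygon with vertices (6,4), (4.231,2.231), (4,2.429), (4,4).
By the shoelace formula its area is 1.95.

1.95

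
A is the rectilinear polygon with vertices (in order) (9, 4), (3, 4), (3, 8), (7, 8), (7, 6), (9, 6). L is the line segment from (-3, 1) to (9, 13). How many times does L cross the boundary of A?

The segment meets the boundary at (4,8), (3,7).

2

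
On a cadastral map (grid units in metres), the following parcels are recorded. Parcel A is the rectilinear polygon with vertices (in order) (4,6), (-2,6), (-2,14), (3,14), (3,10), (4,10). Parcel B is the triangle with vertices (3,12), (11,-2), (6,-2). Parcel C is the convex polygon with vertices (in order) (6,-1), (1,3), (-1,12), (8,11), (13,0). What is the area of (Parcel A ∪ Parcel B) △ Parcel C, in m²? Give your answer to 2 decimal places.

90.39

|Parcel A ∪ Parcel B| = 78.2381.
|(Parcel A ∪ Parcel B) ∩ Parcel C| = 51.1719.
|(Parcel A ∪ Parcel B) △ Parcel C| = 78.2381 + 114.5 − 102.3438 = 90.39.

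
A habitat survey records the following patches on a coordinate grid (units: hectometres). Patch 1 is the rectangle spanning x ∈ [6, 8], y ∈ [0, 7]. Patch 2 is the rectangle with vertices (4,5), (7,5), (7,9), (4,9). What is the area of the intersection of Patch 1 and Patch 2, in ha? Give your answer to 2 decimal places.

2.00

|Patch 1∩Patch 2|: x∈[6,7], y∈[5,7] → 1·2 = 2.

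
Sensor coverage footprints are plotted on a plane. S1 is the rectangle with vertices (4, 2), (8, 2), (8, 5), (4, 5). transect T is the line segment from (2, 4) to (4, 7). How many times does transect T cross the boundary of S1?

0

The segment lies entirely outside S1 and never meets its boundary.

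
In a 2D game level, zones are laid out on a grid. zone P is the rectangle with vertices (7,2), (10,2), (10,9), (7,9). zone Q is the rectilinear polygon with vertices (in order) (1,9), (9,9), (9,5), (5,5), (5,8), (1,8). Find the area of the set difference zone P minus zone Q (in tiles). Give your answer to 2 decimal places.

13.00

|zone P| = 21, |zone P∩zone Q| = 8.
|zone P ∖ zone Q| = |zone P| − |zone P∩zone Q| = 21 − 8 = 13.00.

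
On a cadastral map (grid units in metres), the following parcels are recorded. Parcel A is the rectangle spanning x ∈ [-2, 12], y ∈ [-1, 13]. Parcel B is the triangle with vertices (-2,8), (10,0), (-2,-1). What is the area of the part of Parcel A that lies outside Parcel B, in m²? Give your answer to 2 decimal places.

|Parcel A| = 196, |Parcel A∩Parcel B| = 54.
|Parcel A ∖ Parcel B| = |Parcel A| − |Parcel A∩Parcel B| = 196 − 54 = 142.00.

142.00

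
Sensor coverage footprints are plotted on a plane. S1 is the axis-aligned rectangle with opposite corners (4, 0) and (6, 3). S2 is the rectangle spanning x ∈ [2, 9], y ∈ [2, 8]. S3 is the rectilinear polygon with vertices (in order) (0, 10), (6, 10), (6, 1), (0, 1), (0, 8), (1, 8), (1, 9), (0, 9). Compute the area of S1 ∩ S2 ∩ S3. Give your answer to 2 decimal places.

2.00

The intersection is the polygon with vertices (6,3), (6,2), (4,2), (4,3).
By the shoelace formula its area is 2.00.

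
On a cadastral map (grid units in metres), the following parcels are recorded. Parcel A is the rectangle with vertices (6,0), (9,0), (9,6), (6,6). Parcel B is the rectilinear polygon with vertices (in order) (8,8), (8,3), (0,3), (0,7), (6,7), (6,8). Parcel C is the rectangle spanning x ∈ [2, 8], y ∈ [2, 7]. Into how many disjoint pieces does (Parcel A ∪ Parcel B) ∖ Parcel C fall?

(Parcel A ∪ Parcel B) ∖ Parcel C splits into 3 disjoint pieces (area 10, area 8, area 2).

3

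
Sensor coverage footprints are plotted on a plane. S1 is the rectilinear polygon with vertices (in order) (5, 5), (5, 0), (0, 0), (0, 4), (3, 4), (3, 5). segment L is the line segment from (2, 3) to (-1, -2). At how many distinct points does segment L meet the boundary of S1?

The segment meets the boundary at (0.2,0).

1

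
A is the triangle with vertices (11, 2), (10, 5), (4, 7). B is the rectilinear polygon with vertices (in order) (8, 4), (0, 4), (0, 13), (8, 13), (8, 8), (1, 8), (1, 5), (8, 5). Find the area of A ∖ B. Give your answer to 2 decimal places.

|A| = 8, |A∩B| = 0.5143.
|A ∖ B| = |A| − |A∩B| = 8 − 0.5143 = 7.49.

7.49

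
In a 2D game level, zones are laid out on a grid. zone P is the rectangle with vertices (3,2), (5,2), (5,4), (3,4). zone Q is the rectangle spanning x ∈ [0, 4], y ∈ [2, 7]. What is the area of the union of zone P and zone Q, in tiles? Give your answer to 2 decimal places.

By inclusion–exclusion:
Individual areas: |zone P| = 4, |zone Q| = 20.
|zone P∩zone Q|: x∈[3,4], y∈[2,4] → 1·2 = 2.
|zone P ∪ zone Q| = 24 − 2 = 22.00.

22.00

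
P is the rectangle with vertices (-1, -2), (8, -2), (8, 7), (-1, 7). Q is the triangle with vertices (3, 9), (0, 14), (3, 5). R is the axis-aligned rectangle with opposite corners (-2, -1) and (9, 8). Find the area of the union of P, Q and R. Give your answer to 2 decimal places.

By inclusion–exclusion:
Individual areas: |P| = 81, |Q| = 6, |R| = 99.
|P∩Q| = 0.6667.
|P∩R|: x∈[-1,8], y∈[-1,7] → 9·8 = 72.
|Q∩R| = 1.5.
|P∩Q∩R| = 0.6667.
|P ∪ Q ∪ R| = 186 − 74.1667 + 0.6667 = 112.50.

112.50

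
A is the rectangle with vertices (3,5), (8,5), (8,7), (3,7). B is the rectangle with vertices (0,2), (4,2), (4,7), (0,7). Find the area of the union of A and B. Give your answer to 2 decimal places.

28.00

By inclusion–exclusion:
Individual areas: |A| = 10, |B| = 20.
|A∩B|: x∈[3,4], y∈[5,7] → 1·2 = 2.
|A ∪ B| = 30 − 2 = 28.00.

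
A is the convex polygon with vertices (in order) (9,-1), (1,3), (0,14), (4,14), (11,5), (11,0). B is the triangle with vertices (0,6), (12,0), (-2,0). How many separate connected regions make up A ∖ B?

A ∖ B splits into 2 disjoint pieces (area 2, area 83.7024).

2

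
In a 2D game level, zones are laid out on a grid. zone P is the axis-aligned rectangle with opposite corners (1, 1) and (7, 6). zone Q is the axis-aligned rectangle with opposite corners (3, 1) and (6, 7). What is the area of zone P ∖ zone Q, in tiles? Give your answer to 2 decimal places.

|zone P∩zone Q|: x∈[3,6], y∈[1,6] → 3·5 = 15.
|zone P| = 30.
|zone P ∖ zone Q| = |zone P| − |zone P∩zone Q| = 30 − 15 = 15.00.

15.00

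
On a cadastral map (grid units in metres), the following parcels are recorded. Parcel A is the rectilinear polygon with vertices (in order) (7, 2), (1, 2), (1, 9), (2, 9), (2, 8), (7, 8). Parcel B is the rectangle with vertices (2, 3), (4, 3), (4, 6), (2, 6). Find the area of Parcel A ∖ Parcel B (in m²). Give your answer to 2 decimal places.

31.00

|Parcel A| = 37, |Parcel A∩Parcel B| = 6.
|Parcel A ∖ Parcel B| = |Parcel A| − |Parcel A∩Parcel B| = 37 − 6 = 31.00.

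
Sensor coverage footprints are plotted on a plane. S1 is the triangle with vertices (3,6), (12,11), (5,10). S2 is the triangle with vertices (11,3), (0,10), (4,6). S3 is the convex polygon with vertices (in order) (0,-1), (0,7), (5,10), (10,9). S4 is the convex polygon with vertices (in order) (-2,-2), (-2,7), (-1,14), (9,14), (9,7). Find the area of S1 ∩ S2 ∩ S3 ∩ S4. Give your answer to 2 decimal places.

0.85

The intersection is the polygon with vertices (3.793,7.586), (4.754,6.975), (3.643,6.357), (3.333,6.667).
By the shoelace formula its area is 0.85.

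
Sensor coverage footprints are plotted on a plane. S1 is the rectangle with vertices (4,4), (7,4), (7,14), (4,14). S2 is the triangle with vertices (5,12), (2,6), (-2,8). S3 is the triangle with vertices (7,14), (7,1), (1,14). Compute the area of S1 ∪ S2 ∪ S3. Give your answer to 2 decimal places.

By inclusion–exclusion:
Individual areas: |S1| = 30, |S2| = 15, |S3| = 39.
|S1∩S2| = 0.7143.
|S1∩S3| = 27.1731.
|S2∩S3| = 2.7826.
|S1∩S2∩S3| = 0.7143.
|S1 ∪ S2 ∪ S3| = 84 − 30.67 + 0.7143 = 54.04.

54.04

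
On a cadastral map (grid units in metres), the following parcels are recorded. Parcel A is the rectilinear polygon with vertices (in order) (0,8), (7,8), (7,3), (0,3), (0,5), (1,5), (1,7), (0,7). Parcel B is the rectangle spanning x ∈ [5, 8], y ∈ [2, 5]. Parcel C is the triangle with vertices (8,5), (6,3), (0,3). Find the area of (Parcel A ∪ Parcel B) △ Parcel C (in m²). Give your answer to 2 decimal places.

|Parcel A ∪ Parcel B| = 38.
|(Parcel A ∪ Parcel B) ∩ Parcel C| = 6.
|(Parcel A ∪ Parcel B) △ Parcel C| = 38 + 6 − 12 = 32.00.

32.00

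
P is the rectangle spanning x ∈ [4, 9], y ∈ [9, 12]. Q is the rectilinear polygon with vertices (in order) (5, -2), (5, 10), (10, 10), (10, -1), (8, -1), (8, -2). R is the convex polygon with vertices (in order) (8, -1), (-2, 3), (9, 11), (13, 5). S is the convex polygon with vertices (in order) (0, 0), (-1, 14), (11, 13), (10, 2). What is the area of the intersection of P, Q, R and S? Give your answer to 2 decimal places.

2.06

The intersection is the polygon with vertices (7.625,10), (9,10), (9,9), (6.25,9).
By the shoelace formula its area is 2.06.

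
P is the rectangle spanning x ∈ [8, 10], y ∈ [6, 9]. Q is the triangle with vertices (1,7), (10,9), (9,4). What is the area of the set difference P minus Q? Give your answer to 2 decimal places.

|P| = 6, |P∩Q| = 4.6556.
|P ∖ Q| = |P| − |P∩Q| = 6 − 4.6556 = 1.34.

1.34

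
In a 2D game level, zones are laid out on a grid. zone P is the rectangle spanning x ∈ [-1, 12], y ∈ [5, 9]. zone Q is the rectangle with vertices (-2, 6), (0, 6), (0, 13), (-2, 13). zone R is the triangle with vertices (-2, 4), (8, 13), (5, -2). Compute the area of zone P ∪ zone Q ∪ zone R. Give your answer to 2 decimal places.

By inclusion–exclusion:
Individual areas: |zone P| = 52, |zone Q| = 14, |zone R| = 61.5.
|zone P∩zone Q|: x∈[-1,0], y∈[6,9] → 1·3 = 3.
|zone P∩zone R| = 21.8667.
|zone Q∩zone R| = 0.
|zone P∩zone Q∩zone R| = 0.
|zone P ∪ zone Q ∪ zone R| = 127.5 − 24.8667 + 0 = 102.63.

102.63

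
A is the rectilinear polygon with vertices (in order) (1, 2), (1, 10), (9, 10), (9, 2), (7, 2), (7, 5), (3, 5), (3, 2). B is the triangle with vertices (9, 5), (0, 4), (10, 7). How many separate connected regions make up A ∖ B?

3

A ∖ B splits into 3 disjoint pieces (area 4.4444, area 35.9833, area 5.7778).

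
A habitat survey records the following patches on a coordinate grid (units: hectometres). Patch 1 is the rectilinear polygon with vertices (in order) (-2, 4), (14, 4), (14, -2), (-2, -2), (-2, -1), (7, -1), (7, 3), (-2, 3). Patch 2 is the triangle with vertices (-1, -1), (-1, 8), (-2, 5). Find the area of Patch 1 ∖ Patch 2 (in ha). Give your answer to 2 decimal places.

59.25

|Patch 1| = 60, |Patch 1∩Patch 2| = 0.75.
|Patch 1 ∖ Patch 2| = |Patch 1| − |Patch 1∩Patch 2| = 60 − 0.75 = 59.25.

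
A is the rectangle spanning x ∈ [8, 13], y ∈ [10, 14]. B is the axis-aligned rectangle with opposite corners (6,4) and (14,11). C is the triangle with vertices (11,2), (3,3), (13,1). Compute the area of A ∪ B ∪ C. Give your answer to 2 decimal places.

74.00

By inclusion–exclusion:
Individual areas: |A| = 20, |B| = 56, |C| = 3.
|A∩B|: x∈[8,13], y∈[10,11] → 5·1 = 5.
|A∩C| = 0.
|B∩C| = 0.
|A∩B∩C| = 0.
|A ∪ B ∪ C| = 79 − 5 + 0 = 74.00.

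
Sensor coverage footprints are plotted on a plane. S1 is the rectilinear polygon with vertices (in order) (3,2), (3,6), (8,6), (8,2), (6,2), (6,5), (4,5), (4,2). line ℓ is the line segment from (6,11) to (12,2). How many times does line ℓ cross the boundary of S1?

0

The segment lies entirely outside S1 and never meets its boundary.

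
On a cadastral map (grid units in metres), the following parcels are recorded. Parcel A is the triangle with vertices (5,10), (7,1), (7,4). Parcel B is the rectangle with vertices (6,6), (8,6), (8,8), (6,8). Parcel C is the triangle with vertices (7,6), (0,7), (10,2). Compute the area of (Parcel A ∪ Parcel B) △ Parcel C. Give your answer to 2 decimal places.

16.49

|Parcel A ∪ Parcel B| = 6.8333.
|(Parcel A ∪ Parcel B) ∩ Parcel C| = 1.4209.
|(Parcel A ∪ Parcel B) △ Parcel C| = 6.8333 + 12.5 − 2.8419 = 16.49.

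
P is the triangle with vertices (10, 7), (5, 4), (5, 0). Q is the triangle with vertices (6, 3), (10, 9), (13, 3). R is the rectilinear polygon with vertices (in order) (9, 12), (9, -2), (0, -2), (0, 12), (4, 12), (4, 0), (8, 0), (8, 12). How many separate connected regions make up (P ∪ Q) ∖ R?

2

(P ∪ Q) ∖ R splits into 2 disjoint pieces (area 8.9365, area 14.25).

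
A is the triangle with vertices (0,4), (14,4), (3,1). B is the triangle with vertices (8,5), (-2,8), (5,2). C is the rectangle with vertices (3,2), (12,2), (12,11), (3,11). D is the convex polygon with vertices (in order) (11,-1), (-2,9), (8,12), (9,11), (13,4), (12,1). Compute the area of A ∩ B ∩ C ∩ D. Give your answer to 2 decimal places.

The intersection is the polygon with vertices (7,4), (5.913,2.913), (4.5,4).
By the shoelace formula its area is 1.36.

1.36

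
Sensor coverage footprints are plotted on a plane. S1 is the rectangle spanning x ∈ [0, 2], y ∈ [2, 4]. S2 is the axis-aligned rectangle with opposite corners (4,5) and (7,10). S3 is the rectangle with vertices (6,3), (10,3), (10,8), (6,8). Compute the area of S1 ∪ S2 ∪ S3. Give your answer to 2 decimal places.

36.00

By inclusion–exclusion:
Individual areas: |S1| = 4, |S2| = 15, |S3| = 20.
|S1∩S2| = 0 (no overlap).
|S1∩S3| = 0 (no overlap).
|S2∩S3|: x∈[6,7], y∈[5,8] → 1·3 = 3.
|S1∩S2∩S3| = 0.
|S1 ∪ S2 ∪ S3| = 39 − 3 + 0 = 36.00.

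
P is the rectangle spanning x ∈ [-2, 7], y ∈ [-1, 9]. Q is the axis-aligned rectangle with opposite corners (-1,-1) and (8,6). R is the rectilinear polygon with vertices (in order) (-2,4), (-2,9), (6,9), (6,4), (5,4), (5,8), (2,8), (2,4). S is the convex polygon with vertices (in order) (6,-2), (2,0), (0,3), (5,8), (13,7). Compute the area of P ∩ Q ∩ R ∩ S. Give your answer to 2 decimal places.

2.50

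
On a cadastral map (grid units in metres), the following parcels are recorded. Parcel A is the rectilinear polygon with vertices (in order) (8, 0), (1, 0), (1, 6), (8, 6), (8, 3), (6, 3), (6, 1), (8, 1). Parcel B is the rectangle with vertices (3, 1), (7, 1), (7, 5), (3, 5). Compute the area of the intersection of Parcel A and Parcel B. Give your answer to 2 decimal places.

14.00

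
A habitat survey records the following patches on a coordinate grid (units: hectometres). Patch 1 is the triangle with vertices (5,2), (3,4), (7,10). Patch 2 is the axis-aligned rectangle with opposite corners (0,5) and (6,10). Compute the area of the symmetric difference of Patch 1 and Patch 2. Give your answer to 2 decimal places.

32.08

|Patch 1| = 10, |Patch 2| = 30, |Patch 1∩Patch 2| = 3.9583.
|Patch 1 △ Patch 2| = |Patch 1| + |Patch 2| − 2·|Patch 1∩Patch 2| = 10 + 30 − 7.9167 = 32.08.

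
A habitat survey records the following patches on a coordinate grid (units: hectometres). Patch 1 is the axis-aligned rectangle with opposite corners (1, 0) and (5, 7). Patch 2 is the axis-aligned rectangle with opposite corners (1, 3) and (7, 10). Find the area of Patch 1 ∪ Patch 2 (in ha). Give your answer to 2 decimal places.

54.00

By inclusion–exclusion:
Individual areas: |Patch 1| = 28, |Patch 2| = 42.
|Patch 1∩Patch 2|: x∈[1,5], y∈[3,7] → 4·4 = 16.
|Patch 1 ∪ Patch 2| = 70 − 16 = 54.00.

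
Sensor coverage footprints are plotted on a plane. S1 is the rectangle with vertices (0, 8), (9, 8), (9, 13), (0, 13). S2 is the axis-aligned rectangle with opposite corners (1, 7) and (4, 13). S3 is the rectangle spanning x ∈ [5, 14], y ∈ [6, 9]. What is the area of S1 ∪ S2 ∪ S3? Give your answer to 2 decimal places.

By inclusion–exclusion:
Individual areas: |S1| = 45, |S2| = 18, |S3| = 27.
|S1∩S2|: x∈[1,4], y∈[8,13] → 3·5 = 15.
|S1∩S3|: x∈[5,9], y∈[8,9] → 4·1 = 4.
|S2∩S3| = 0 (no overlap).
|S1∩S2∩S3| = 0.
|S1 ∪ S2 ∪ S3| = 90 − 19 + 0 = 71.00.

71.00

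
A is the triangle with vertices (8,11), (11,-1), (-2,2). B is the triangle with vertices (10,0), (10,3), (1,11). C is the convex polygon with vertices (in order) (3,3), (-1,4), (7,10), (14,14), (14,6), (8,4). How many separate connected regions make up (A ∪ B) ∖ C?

(A ∪ B) ∖ C splits into 3 disjoint pieces (area 36.2701, area 1.5598, area 0.3177).

3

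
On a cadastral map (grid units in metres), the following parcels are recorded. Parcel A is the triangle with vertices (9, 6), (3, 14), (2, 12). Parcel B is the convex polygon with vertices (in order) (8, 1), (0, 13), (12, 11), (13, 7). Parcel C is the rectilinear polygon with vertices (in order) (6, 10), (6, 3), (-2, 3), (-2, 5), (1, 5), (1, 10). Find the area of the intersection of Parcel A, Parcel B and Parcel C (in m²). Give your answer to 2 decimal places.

The intersection is the polygon with vertices (4.333,10), (6,10), (6,8.571).
By the shoelace formula its area is 1.19.

1.19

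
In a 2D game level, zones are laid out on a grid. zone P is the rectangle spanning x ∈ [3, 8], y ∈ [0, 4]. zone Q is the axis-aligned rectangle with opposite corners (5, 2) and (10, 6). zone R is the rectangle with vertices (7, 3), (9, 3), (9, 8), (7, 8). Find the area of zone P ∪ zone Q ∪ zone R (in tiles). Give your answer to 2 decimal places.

38.00

By inclusion–exclusion:
Individual areas: |zone P| = 20, |zone Q| = 20, |zone R| = 10.
|zone P∩zone Q|: x∈[5,8], y∈[2,4] → 3·2 = 6.
|zone P∩zone R|: x∈[7,8], y∈[3,4] → 1·1 = 1.
|zone Q∩zone R|: x∈[7,9], y∈[3,6] → 2·3 = 6.
|zone P∩zone Q∩zone R| = 1.
|zone P ∪ zone Q ∪ zone R| = 50 − 13 + 1 = 38.00.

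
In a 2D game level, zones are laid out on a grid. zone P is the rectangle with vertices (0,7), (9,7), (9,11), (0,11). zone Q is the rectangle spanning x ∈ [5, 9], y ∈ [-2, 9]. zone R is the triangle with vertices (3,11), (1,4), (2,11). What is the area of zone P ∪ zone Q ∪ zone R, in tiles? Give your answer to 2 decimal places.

72.64

By inclusion–exclusion:
Individual areas: |zone P| = 36, |zone Q| = 44, |zone R| = 3.5.
|zone P∩zone Q|: x∈[5,9], y∈[7,9] → 4·2 = 8.
|zone P∩zone R| = 2.8571.
|zone Q∩zone R| = 0.
|zone P∩zone Q∩zone R| = 0.
|zone P ∪ zone Q ∪ zone R| = 83.5 − 10.8571 + 0 = 72.64.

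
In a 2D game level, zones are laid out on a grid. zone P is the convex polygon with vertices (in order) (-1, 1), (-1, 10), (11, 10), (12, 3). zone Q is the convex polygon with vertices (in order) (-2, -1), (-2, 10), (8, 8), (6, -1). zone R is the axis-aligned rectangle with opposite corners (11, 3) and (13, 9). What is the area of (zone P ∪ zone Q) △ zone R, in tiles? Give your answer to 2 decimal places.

|zone P ∪ zone Q| = 130.2584.
|(zone P ∪ zone Q) ∩ zone R| = 3.4286.
|(zone P ∪ zone Q) △ zone R| = 130.2584 + 12 − 6.8571 = 135.40.

135.40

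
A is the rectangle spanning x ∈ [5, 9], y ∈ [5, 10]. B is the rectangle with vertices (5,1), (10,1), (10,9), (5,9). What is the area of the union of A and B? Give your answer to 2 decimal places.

By inclusion–exclusion:
Individual areas: |A| = 20, |B| = 40.
|A∩B|: x∈[5,9], y∈[5,9] → 4·4 = 16.
|A ∪ B| = 60 − 16 = 44.00.

44.00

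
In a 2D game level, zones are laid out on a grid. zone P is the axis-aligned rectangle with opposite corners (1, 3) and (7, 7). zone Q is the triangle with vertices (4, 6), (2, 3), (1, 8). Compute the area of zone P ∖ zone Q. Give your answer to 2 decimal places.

|zone P| = 24, |zone P∩zone Q| = 5.85.
|zone P ∖ zone Q| = |zone P| − |zone P∩zone Q| = 24 − 5.85 = 18.15.

18.15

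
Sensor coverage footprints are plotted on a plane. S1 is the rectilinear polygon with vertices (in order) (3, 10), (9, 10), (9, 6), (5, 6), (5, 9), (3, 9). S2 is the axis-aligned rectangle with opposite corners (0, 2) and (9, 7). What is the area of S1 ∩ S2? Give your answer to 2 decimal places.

4.00

The intersection is the polygon with vertices (9,6), (5,6), (5,7), (9,7).
By the shoelace formula its area is 4.00.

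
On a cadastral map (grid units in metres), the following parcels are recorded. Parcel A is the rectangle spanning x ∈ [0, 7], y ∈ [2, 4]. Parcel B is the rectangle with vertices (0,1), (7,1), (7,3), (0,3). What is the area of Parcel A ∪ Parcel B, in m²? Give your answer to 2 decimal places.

By inclusion–exclusion:
Individual areas: |Parcel A| = 14, |Parcel B| = 14.
|Parcel A∩Parcel B|: x∈[0,7], y∈[2,3] → 7·1 = 7.
|Parcel A ∪ Parcel B| = 28 − 7 = 21.00.

21.00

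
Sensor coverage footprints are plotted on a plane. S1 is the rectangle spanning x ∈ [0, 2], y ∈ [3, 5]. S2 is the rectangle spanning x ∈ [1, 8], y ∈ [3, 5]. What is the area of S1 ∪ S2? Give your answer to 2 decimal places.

By inclusion–exclusion:
Individual areas: |S1| = 4, |S2| = 14.
|S1∩S2|: x∈[1,2], y∈[3,5] → 1·2 = 2.
|S1 ∪ S2| = 18 − 2 = 16.00.

16.00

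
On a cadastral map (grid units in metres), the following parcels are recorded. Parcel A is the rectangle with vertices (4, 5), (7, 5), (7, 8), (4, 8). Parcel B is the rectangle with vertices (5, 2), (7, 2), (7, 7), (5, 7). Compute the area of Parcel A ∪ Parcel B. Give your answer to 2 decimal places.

15.00

By inclusion–exclusion:
Individual areas: |Parcel A| = 9, |Parcel B| = 10.
|Parcel A∩Parcel B|: x∈[5,7], y∈[5,7] → 2·2 = 4.
|Parcel A ∪ Parcel B| = 19 − 4 = 15.00.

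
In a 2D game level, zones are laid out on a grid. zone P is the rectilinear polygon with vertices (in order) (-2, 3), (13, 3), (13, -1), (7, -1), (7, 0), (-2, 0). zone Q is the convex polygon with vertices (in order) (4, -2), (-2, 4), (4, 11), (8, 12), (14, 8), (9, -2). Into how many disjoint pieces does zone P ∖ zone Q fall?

zone P ∖ zone Q splits into 2 disjoint pieces (area 7.5, area 10).

2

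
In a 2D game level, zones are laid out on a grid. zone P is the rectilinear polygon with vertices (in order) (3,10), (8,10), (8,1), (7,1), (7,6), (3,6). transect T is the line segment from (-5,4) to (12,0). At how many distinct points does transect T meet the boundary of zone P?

The segment meets the boundary at (7.75,1), (7,1.176).

2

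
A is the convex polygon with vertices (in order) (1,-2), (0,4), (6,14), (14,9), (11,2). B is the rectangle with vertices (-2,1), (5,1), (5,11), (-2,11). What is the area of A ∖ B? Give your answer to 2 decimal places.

|A| = 128.5, |A∩B| = 34.55.
|A ∖ B| = |A| − |A∩B| = 128.5 − 34.55 = 93.95.

93.95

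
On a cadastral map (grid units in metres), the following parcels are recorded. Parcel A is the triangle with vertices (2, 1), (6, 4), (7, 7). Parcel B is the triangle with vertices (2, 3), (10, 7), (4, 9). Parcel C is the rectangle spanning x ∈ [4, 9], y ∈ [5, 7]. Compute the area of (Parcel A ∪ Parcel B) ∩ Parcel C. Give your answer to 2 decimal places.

The region (Parcel A ∪ Parcel B) ∩ Parcel C is the polygon with vertices (6.4,5.2), (6.333,5), (4,5), (4,7), (9,7), (9,6.5).
By the shoelace formula its area is 7.78.

7.78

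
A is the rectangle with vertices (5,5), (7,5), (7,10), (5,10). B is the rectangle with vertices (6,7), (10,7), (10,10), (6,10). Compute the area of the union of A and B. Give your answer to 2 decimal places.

By inclusion–exclusion:
Individual areas: |A| = 10, |B| = 12.
|A∩B|: x∈[6,7], y∈[7,10] → 1·3 = 3.
|A ∪ B| = 22 − 3 = 19.00.

19.00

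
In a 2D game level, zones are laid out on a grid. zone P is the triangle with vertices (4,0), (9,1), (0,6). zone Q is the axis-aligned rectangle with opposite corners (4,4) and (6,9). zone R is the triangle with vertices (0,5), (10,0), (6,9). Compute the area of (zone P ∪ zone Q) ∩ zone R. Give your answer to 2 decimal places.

|zone P ∪ zone Q| = 27.
|(zone P ∪ zone Q) ∩ zone R| = 14.56.

14.56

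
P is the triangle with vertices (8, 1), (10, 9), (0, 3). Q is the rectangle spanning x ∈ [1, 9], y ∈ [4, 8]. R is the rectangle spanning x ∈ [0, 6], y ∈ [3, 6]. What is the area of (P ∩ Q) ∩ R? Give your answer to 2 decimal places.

The region (P ∩ Q) ∩ R is the polygon with vertices (1.667,4), (5,6), (6,6), (6,4).
By the shoelace formula its area is 5.33.

5.33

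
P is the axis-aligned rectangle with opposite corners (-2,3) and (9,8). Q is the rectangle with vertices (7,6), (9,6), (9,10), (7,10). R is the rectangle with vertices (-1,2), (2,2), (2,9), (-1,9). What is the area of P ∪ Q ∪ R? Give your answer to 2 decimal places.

By inclusion–exclusion:
Individual areas: |P| = 55, |Q| = 8, |R| = 21.
|P∩Q|: x∈[7,9], y∈[6,8] → 2·2 = 4.
|P∩R|: x∈[-1,2], y∈[3,8] → 3·5 = 15.
|Q∩R| = 0 (no overlap).
|P∩Q∩R| = 0.
|P ∪ Q ∪ R| = 84 − 19 + 0 = 65.00.

65.00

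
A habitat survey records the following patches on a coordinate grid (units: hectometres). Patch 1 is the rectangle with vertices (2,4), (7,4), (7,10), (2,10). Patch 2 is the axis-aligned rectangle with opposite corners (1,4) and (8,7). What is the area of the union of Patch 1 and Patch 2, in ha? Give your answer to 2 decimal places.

By inclusion–exclusion:
Individual areas: |Patch 1| = 30, |Patch 2| = 21.
|Patch 1∩Patch 2|: x∈[2,7], y∈[4,7] → 5·3 = 15.
|Patch 1 ∪ Patch 2| = 51 − 15 = 36.00.

36.00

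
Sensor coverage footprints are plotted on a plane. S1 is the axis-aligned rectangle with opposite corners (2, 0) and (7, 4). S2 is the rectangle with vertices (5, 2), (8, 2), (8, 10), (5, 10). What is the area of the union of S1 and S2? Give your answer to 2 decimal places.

40.00

By inclusion–exclusion:
Individual areas: |S1| = 20, |S2| = 24.
|S1∩S2|: x∈[5,7], y∈[2,4] → 2·2 = 4.
|S1 ∪ S2| = 44 − 4 = 40.00.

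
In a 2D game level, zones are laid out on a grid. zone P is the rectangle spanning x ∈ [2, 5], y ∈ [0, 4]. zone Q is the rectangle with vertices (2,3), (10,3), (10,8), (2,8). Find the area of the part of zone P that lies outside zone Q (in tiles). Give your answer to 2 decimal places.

|zone P∩zone Q|: x∈[2,5], y∈[3,4] → 3·1 = 3.
|zone P| = 12.
|zone P ∖ zone Q| = |zone P| − |zone P∩zone Q| = 12 − 3 = 9.00.

9.00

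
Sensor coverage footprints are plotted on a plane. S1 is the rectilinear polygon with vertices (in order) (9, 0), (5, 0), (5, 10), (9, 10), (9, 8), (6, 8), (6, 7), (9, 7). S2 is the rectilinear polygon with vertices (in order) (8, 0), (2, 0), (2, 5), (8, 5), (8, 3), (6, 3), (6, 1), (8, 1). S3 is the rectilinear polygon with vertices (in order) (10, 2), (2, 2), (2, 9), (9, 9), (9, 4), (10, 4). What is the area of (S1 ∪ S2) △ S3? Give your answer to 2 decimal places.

35.00

|S1 ∪ S2| = 52.
|(S1 ∪ S2) ∩ S3| = 34.
|(S1 ∪ S2) △ S3| = 52 + 51 − 68 = 35.00.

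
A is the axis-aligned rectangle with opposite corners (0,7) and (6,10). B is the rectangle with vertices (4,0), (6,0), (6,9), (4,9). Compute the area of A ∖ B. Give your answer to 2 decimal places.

14.00

|A∩B|: x∈[4,6], y∈[7,9] → 2·2 = 4.
|A| = 18.
|A ∖ B| = |A| − |A∩B| = 18 − 4 = 14.00.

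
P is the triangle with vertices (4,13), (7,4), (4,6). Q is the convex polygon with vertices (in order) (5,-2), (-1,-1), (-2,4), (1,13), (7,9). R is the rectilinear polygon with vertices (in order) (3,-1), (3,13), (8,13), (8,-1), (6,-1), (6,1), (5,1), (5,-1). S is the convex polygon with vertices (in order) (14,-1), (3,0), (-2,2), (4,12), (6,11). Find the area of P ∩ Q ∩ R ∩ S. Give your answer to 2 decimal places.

The intersection is the polygon with vertices (4,6), (4,11), (4.857,10.429), (6.412,5.765), (6.189,4.54).
By the shoelace formula its area is 9.09.

9.09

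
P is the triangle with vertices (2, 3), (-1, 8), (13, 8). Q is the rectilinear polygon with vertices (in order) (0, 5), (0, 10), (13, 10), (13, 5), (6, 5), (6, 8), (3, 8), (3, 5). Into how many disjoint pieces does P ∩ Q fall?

P ∩ Q splits into 2 disjoint pieces (area 8.4667, area 11.1).

2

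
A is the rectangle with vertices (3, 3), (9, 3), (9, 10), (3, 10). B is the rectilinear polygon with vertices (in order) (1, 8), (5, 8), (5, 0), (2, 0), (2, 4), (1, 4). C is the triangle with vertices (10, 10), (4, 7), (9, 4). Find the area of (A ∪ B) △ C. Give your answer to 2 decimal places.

49.00

|A ∪ B| = 60.
|(A ∪ B) ∩ C| = 13.75.
|(A ∪ B) △ C| = 60 + 16.5 − 27.5 = 49.00.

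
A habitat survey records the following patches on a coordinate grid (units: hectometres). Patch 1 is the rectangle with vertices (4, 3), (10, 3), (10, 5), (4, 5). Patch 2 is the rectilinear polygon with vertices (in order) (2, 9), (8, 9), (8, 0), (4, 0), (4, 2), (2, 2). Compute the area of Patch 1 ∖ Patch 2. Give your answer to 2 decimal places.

|Patch 1| = 12, |Patch 1∩Patch 2| = 8.
|Patch 1 ∖ Patch 2| = |Patch 1| − |Patch 1∩Patch 2| = 12 − 8 = 4.00.

4.00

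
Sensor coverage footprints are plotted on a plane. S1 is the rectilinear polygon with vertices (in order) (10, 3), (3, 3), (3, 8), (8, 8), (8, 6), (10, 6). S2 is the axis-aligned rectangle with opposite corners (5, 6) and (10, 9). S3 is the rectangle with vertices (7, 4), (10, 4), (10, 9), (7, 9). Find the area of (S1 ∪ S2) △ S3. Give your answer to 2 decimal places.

|S1 ∪ S2| = 40.
|(S1 ∪ S2) ∩ S3| = 15.
|(S1 ∪ S2) △ S3| = 40 + 15 − 30 = 25.00.

25.00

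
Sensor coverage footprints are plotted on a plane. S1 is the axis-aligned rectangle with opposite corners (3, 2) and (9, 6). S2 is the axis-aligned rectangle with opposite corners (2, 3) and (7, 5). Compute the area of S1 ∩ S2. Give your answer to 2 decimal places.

|S1∩S2|: x∈[3,7], y∈[3,5] → 4·2 = 8.

8.00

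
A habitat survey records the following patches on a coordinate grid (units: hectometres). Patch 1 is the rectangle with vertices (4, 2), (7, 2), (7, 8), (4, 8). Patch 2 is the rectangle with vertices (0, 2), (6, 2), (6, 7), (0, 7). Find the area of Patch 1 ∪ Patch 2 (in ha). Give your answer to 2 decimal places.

By inclusion–exclusion:
Individual areas: |Patch 1| = 18, |Patch 2| = 30.
|Patch 1∩Patch 2|: x∈[4,6], y∈[2,7] → 2·5 = 10.
|Patch 1 ∪ Patch 2| = 48 − 10 = 38.00.

38.00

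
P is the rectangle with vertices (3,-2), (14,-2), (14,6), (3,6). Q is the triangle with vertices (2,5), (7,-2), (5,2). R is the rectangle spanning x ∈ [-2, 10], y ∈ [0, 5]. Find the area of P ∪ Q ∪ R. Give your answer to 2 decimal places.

113.00

By inclusion–exclusion:
Individual areas: |P| = 88, |Q| = 3, |R| = 60.
|P∩Q| = 2.8.
|P∩R|: x∈[3,10], y∈[0,5] → 7·5 = 35.
|Q∩R| = 2.5714.
|P∩Q∩R| = 2.3714.
|P ∪ Q ∪ R| = 151 − 40.3714 + 2.3714 = 113.00.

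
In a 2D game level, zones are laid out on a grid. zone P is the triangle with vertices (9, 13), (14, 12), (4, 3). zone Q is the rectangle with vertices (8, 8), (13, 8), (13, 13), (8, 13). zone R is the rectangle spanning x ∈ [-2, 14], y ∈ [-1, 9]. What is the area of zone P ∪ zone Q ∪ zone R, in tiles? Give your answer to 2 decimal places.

By inclusion–exclusion:
Individual areas: |zone P| = 27.5, |zone Q| = 25, |zone R| = 160.
|zone P∩zone Q| = 17.0611.
|zone P∩zone R| = 11.
|zone Q∩zone R|: x∈[8,13], y∈[8,9] → 5·1 = 5.
|zone P∩zone Q∩zone R| = 2.1111.
|zone P ∪ zone Q ∪ zone R| = 212.5 − 33.0611 + 2.1111 = 181.55.

181.55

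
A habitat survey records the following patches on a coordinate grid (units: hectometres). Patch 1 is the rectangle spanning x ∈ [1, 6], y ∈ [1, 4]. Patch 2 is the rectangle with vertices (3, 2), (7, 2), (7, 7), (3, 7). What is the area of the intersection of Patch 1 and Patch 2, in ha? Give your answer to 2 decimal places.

6.00

|Patch 1∩Patch 2|: x∈[3,6], y∈[2,4] → 3·2 = 6.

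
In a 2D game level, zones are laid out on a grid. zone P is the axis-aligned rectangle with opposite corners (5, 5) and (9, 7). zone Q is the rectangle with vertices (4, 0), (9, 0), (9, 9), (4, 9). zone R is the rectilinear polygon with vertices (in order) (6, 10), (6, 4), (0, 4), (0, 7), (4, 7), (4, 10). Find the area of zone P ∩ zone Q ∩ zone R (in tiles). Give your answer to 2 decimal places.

2.00

The intersection is the polygon with vertices (5,5), (5,7), (6,7), (6,5).
By the shoelace formula its area is 2.00.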